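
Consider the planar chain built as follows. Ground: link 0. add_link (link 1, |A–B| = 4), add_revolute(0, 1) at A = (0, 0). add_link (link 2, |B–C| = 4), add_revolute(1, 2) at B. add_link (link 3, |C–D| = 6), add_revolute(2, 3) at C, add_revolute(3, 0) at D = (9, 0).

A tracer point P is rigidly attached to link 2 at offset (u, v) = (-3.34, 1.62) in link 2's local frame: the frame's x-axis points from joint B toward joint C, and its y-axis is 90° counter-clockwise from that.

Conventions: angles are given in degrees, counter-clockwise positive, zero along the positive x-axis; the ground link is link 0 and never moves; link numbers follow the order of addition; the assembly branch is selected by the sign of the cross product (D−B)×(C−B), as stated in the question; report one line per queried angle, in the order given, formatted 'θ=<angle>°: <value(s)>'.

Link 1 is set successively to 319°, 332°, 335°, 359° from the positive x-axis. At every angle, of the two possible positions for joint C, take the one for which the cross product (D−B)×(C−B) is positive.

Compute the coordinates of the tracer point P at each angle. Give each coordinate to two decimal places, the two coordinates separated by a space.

A=(0,0), D=(9.00,0)
θ=319°: B = A + 4.00·(cos319°, sin319°) = (3.0188, -2.6242)
θ=319°: |BD| = 6.5315
θ=319°: circle(B,4.00) ∩ circle(D,6.00): a=1.7347, h=3.6043
θ=319°:   candidates: C₊=(3.1593,1.3733) cross=23.541; C₋=(6.0555,-5.2278) cross=-23.541
θ=319°:   branch + wants cross > 0 → take C=(3.1593,1.3733) (cross=23.541)
θ=319°: ex = (C−B)/|BC| = (0.0351,0.9994); ey = (-0.9994,0.0351)
θ=319°: P = B + -3.34·ex + 1.62·ey = (1.2826,-5.9053)
θ=332°: B = A + 4.00·(cos332°, sin332°) = (3.5318, -1.8779)
θ=332°: |BD| = 5.7817
θ=332°: circle(B,4.00) ∩ circle(D,6.00): a=1.1612, h=3.8277
θ=332°:   candidates: C₊=(3.3868,2.1195) cross=22.131; C₋=(5.8733,-5.1209) cross=-22.131
θ=332°:   branch + wants cross > 0 → take C=(3.3868,2.1195) (cross=22.131)
θ=332°: ex = (C−B)/|BC| = (-0.0362,0.9993); ey = (-0.9993,-0.0362)
θ=332°: P = B + -3.34·ex + 1.62·ey = (2.0339,-5.2744)
θ=335°: B = A + 4.00·(cos335°, sin335°) = (3.6252, -1.6905)
θ=335°: |BD| = 5.6343
θ=335°: circle(B,4.00) ∩ circle(D,6.00): a=1.0423, h=3.8618
θ=335°:   candidates: C₊=(3.4609,2.3061) cross=21.759; C₋=(5.7782,-5.0616) cross=-21.759
θ=335°:   branch + wants cross > 0 → take C=(3.4609,2.3061) (cross=21.759)
θ=335°: ex = (C−B)/|BC| = (-0.0411,0.9992); ey = (-0.9992,-0.0411)
θ=335°: P = B + -3.34·ex + 1.62·ey = (2.1438,-5.0942)
θ=359°: B = A + 4.00·(cos359°, sin359°) = (3.9994, -0.0698)
θ=359°: |BD| = 5.0011
θ=359°: circle(B,4.00) ∩ circle(D,6.00): a=0.5010, h=3.9685
θ=359°:   candidates: C₊=(4.4449,3.9053) cross=19.847; C₋=(4.5557,-4.0309) cross=-19.847
θ=359°:   branch + wants cross > 0 → take C=(4.4449,3.9053) (cross=19.847)
θ=359°: ex = (C−B)/|BC| = (0.1114,0.9938); ey = (-0.9938,0.1114)
θ=359°: P = B + -3.34·ex + 1.62·ey = (2.0174,-3.2086)

θ=319°: 1.28 -5.91
θ=332°: 2.03 -5.27
θ=335°: 2.14 -5.09
θ=359°: 2.02 -3.21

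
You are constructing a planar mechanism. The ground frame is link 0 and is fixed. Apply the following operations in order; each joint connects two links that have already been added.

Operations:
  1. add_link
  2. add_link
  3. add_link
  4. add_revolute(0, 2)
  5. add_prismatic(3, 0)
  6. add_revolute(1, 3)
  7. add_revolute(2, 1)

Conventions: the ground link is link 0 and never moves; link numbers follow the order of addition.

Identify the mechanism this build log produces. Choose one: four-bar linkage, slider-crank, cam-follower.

links: 4 (incl. ground); joints: 3 revolute, 1 prismatic, 0 higher (cam) pair, forming one closed loop
4 links, 3 revolutes + 1 prismatic in one loop → slider-crank

slider-crank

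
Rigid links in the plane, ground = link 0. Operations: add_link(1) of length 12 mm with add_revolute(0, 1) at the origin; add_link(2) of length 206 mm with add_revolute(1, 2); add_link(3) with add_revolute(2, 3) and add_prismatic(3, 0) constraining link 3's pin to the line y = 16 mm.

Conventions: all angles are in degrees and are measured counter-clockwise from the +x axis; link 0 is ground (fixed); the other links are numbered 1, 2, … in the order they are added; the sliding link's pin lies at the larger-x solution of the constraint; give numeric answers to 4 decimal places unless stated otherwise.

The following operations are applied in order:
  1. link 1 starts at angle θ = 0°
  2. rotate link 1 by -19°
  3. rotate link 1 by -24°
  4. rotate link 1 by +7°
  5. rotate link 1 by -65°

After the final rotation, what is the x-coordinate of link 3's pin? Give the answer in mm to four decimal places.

geometry: r = 12 mm, L = 206 mm, e = 16 mm; θ starts at 0°
rotate link 1 by -19°: θ ← 0° -19° = -19°
rotate link 1 by -24°: θ ← -19° -24° = -43°
rotate link 1 by +7°: θ ← -43° +7° = -36°
rotate link 1 by -65°: θ ← -36° -65° = -101°
crank pin P = (r cos θ, r sin θ) = (-2.289708, -11.779526)
h = r sin θ − e = -11.779526 − 16 = -27.779526
x = r cos θ + √(L² − h²) = -2.289708 + 204.118343 = 201.828635

201.8286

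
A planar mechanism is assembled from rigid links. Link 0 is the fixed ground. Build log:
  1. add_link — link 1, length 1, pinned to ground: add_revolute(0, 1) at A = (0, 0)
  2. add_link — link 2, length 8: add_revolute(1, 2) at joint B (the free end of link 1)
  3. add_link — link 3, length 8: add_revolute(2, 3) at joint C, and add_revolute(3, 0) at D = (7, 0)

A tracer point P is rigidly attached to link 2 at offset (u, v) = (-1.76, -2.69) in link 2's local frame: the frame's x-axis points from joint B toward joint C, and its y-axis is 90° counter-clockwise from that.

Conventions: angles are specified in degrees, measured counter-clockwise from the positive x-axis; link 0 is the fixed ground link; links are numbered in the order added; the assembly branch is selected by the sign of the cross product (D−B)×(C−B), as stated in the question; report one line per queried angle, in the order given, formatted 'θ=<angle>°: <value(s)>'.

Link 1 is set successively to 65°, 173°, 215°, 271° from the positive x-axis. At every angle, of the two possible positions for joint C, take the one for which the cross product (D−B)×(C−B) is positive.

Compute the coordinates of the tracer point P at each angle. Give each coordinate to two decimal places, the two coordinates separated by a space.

A=(0,0), D=(7.00,0)
θ=65°: B = A + 1.00·(cos65°, sin65°) = (0.4226, 0.9063)
θ=65°: |BD| = 6.6395
θ=65°: circle(B,8.00) ∩ circle(D,8.00): a=3.3198, h=7.2787
θ=65°:   candidates: C₊=(4.7049,7.6637) cross=48.327; C₋=(2.7178,-6.7574) cross=-48.327
θ=65°:   branch + wants cross > 0 → take C=(4.7049,7.6637) (cross=48.327)
θ=65°: ex = (C−B)/|BC| = (0.5353,0.8447); ey = (-0.8447,0.5353)
θ=65°: P = B + -1.76·ex + -2.69·ey = (1.7527,-2.0202)
θ=173°: B = A + 1.00·(cos173°, sin173°) = (-0.9925, 0.1219)
θ=173°: |BD| = 7.9935
θ=173°: circle(B,8.00) ∩ circle(D,8.00): a=3.9967, h=6.9301
θ=173°:   candidates: C₊=(3.1094,6.9902) cross=55.395; C₋=(2.8981,-6.8683) cross=-55.395
θ=173°:   branch + wants cross > 0 → take C=(3.1094,6.9902) (cross=55.395)
θ=173°: ex = (C−B)/|BC| = (0.5127,0.8585); ey = (-0.8585,0.5127)
θ=173°: P = B + -1.76·ex + -2.69·ey = (0.4145,-2.7684)
θ=215°: B = A + 1.00·(cos215°, sin215°) = (-0.8192, -0.5736)
θ=215°: |BD| = 7.8402
θ=215°: circle(B,8.00) ∩ circle(D,8.00): a=3.9201, h=6.9737
θ=215°:   candidates: C₊=(2.5802,6.6683) cross=54.675; C₋=(3.6006,-7.2418) cross=-54.675
θ=215°:   branch + wants cross > 0 → take C=(2.5802,6.6683) (cross=54.675)
θ=215°: ex = (C−B)/|BC| = (0.4249,0.9052); ey = (-0.9052,0.4249)
θ=215°: P = B + -1.76·ex + -2.69·ey = (0.8680,-3.3098)
θ=271°: B = A + 1.00·(cos271°, sin271°) = (0.0175, -0.9998)
θ=271°: |BD| = 7.0538
θ=271°: circle(B,8.00) ∩ circle(D,8.00): a=3.5269, h=7.1806
θ=271°:   candidates: C₊=(2.4909,6.6082) cross=50.650; C₋=(4.5266,-7.6080) cross=-50.650
θ=271°:   branch + wants cross > 0 → take C=(2.4909,6.6082) (cross=50.650)
θ=271°: ex = (C−B)/|BC| = (0.3092,0.9510); ey = (-0.9510,0.3092)
θ=271°: P = B + -1.76·ex + -2.69·ey = (2.0315,-3.5053)

θ=65°: 1.75 -2.02
θ=173°: 0.41 -2.77
θ=215°: 0.87 -3.31
θ=271°: 2.03 -3.51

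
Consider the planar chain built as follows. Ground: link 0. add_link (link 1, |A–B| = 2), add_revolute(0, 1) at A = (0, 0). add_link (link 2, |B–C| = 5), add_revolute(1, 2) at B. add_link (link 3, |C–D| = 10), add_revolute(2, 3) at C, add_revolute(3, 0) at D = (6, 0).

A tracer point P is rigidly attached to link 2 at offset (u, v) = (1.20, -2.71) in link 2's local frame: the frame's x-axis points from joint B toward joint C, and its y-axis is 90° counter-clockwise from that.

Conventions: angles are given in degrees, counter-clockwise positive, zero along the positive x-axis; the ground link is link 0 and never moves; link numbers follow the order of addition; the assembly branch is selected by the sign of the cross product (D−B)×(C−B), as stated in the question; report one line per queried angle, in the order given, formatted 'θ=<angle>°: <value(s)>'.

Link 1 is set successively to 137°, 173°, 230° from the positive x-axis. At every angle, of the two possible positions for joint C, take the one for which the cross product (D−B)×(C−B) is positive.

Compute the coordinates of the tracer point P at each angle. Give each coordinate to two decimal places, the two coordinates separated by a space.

A=(0,0), D=(6.00,0)
θ=137°: B = A + 2.00·(cos137°, sin137°) = (-1.4627, 1.3640)
θ=137°: |BD| = 7.5863
θ=137°: circle(B,5.00) ∩ circle(D,10.00): a=-1.1499, h=4.8660
θ=137°:   candidates: C₊=(-1.7190,6.3574) cross=36.915; C₋=(-3.4688,-3.2159) cross=-36.915
θ=137°:   branch + wants cross > 0 → take C=(-1.7190,6.3574) (cross=36.915)
θ=137°: ex = (C−B)/|BC| = (-0.0513,0.9987); ey = (-0.9987,-0.0513)
θ=137°: P = B + 1.20·ex + -2.71·ey = (1.1822,2.7013)
θ=173°: B = A + 2.00·(cos173°, sin173°) = (-1.9851, 0.2437)
θ=173°: |BD| = 7.9888
θ=173°: circle(B,5.00) ∩ circle(D,10.00): a=-0.6997, h=4.9508
θ=173°:   candidates: C₊=(-2.5334,5.2136) cross=39.551; C₋=(-2.8355,-4.6834) cross=-39.551
θ=173°:   branch + wants cross > 0 → take C=(-2.5334,5.2136) (cross=39.551)
θ=173°: ex = (C−B)/|BC| = (-0.1097,0.9940); ey = (-0.9940,-0.1097)
θ=173°: P = B + 1.20·ex + -2.71·ey = (0.5770,1.7337)
θ=230°: B = A + 2.00·(cos230°, sin230°) = (-1.2856, -1.5321)
θ=230°: |BD| = 7.4449
θ=230°: circle(B,5.00) ∩ circle(D,10.00): a=-1.3145, h=4.8241
θ=230°:   candidates: C₊=(-3.5647,2.9182) cross=35.915; C₋=(-1.5792,-6.5235) cross=-35.915
θ=230°:   branch + wants cross > 0 → take C=(-3.5647,2.9182) (cross=35.915)
θ=230°: ex = (C−B)/|BC| = (-0.4558,0.8901); ey = (-0.8901,-0.4558)
θ=230°: P = B + 1.20·ex + -2.71·ey = (0.5795,0.7713)

θ=137°: 1.18 2.70
θ=173°: 0.58 1.73
θ=230°: 0.58 0.77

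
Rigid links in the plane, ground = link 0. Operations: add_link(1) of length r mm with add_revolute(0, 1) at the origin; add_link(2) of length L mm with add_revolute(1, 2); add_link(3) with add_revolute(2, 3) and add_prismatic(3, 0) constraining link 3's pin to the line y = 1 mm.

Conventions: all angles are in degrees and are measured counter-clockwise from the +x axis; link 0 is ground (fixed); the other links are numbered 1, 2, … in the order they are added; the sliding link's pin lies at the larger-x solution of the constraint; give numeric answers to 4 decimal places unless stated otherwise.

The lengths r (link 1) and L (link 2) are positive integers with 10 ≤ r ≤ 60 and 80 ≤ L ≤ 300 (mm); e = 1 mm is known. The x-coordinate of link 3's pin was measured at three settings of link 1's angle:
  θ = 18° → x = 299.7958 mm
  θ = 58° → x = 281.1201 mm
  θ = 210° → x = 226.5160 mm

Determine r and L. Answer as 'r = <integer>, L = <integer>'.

constraint per measurement: (x − r cos θ)² + (r sin θ − e)² = L²
subtracting the θ₁ and θ₂ equations cancels the r² and L² terms:
r = (x₁² − x₂²) / (2[(x₁cos θ₁ + e sin θ₁) − (x₂cos θ₂ + e sin θ₂)]) = 40.0000 → r = 40
L² = (x₁ − r cos θ₁)² + (r sin θ₁ − e)² = 68643.9804 → L = 262.0000 → L = 262
check at θ₃=210°: x = 226.5160 (printed 226.5160) ✓

r = 40, L = 262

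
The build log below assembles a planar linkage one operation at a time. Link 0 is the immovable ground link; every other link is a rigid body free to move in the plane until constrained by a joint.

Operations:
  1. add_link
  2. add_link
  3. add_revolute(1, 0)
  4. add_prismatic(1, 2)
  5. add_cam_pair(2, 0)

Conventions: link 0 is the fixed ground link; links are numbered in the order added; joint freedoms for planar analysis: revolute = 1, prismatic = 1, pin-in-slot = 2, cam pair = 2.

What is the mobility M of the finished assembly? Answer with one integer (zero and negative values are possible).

L=1 J1=0 J2=0
add link → L=2 J1=0 J2=0
add link → L=3 J1=0 J2=0
R@1,0 dof=1 J1 → L=3 J1=1 J2=0
P@1,2 dof=1 J1 → L=3 J1=2 J2=0
C@2,0 dof=2 J2 → L=3 J1=2 J2=1
M=3(L−1)−2J1−J2=3·2−2·2−1=1

M = 1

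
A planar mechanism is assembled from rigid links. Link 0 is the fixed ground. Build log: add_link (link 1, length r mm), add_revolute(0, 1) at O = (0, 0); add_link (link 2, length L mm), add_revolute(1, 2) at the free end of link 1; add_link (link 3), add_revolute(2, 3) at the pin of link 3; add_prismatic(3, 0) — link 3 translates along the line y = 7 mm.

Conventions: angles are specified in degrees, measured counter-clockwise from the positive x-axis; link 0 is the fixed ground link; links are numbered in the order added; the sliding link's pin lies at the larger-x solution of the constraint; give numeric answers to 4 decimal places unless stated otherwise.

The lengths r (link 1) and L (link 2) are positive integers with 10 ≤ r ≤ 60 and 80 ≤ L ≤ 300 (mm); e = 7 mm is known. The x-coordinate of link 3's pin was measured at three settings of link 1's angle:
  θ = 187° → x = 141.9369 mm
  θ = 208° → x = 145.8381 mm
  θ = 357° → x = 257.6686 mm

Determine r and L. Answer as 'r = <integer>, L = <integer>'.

constraint per measurement: (x − r cos θ)² + (r sin θ − e)² = L²
subtracting the θ₁ and θ₂ equations cancels the r² and L² terms:
r = (x₁² − x₂²) / (2[(x₁cos θ₁ + e sin θ₁) − (x₂cos θ₂ + e sin θ₂)]) = 57.9992 → r = 58
L² = (x₁ − r cos θ₁)² + (r sin θ₁ − e)² = 39999.9967 → L = 200.0000 → L = 200
check at θ₃=357°: x = 257.6686 (printed 257.6686) ✓

r = 58, L = 200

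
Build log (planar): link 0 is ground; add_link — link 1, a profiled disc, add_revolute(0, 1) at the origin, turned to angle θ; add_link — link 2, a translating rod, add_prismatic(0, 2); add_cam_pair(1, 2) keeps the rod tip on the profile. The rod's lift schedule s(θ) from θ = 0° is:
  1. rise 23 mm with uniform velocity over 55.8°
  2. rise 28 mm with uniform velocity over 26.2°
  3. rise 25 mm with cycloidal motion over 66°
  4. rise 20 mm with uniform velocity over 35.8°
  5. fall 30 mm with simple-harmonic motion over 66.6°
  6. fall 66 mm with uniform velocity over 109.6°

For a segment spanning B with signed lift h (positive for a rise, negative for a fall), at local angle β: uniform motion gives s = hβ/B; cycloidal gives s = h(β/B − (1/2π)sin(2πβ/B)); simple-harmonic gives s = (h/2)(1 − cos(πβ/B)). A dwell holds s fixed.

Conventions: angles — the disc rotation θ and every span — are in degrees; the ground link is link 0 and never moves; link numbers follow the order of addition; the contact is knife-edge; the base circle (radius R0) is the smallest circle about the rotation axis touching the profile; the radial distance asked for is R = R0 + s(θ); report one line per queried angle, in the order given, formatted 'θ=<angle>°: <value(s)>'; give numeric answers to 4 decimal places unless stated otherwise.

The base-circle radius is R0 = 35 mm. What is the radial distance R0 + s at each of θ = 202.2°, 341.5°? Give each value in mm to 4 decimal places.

seg 1 [0°–55.8°] uniform, h=23: full span → s += 23 → s = 23.0000
seg 2 [55.8°–82°] uniform, h=28: full span → s += 28 → s = 51.0000
seg 3 [82°–148°] cycloidal, h=25: full span → s += 25 → s = 76.0000
seg 4 [148°–183.8°] uniform, h=20: full span → s += 20 → s = 96.0000
seg 5 [183.8°–250.4°] simple-harmonic, h=-30: θ=202.2° here. β=18.4, B=66.6. -30/2·(1 − cos(π·0.2763)) = -5.3041 → s = 90.6959
seg 5 [183.8°–250.4°] simple-harmonic, h=-30: full span → s += -30 → s = 66.0000
seg 6 [250.4°–360°] uniform, h=-66: θ=341.5° here. β=91.1, B=109.6. -66·91.1/109.6 = -54.8595 → s = 11.1405
θ=202.2°: R = R0 + s = 35 + 90.6959 = 125.6959
θ=341.5°: R = R0 + s = 35 + 11.1405 = 46.1405

θ=202.2°: 125.6959
θ=341.5°: 46.1405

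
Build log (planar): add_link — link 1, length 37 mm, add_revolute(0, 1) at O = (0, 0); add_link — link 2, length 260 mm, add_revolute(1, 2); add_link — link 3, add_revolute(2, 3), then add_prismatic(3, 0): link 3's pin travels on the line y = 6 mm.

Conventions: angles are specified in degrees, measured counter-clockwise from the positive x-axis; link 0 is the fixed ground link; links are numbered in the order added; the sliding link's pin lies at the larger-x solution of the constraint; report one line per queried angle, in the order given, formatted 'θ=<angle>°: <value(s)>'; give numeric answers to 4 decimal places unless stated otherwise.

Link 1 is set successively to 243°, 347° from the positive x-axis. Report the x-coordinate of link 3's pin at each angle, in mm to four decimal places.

geometry: r = 37 mm, L = 260 mm, e = 6 mm
θ=243°: crank pin P = (r cos θ, r sin θ) = (-16.797648, -32.967241)
θ=243°: h = r sin θ − e = -32.967241 − 6 = -38.967241
θ=243°: x = r cos θ + √(L² − h²) = -16.797648 + 257.063327 = 240.265679
θ=347°: crank pin P = (r cos θ, r sin θ) = (36.051692, -8.323189)
θ=347°: h = r sin θ − e = -8.323189 − 6 = -14.323189
θ=347°: x = r cos θ + √(L² − h²) = 36.051692 + 259.605174 = 295.656866

θ=243°: 240.2657
θ=347°: 295.6569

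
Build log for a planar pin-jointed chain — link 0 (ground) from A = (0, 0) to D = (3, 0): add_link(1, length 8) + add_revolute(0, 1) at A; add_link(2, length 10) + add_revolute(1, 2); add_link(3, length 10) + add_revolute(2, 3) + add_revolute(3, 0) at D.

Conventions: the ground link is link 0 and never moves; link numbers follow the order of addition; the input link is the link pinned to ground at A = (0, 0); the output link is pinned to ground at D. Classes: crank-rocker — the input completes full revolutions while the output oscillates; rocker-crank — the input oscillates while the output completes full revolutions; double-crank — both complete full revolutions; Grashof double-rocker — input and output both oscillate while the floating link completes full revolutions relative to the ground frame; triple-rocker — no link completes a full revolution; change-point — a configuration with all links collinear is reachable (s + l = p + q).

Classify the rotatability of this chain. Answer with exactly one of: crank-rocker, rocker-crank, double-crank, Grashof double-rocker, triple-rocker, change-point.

lengths: ground=3, input=8, coupler=10, output=10
sorted: s=3 (shortest), l=10 (longest), p+q=18
s + l = 13 vs p + q = 18
s + l < p + q (Grashof) with shortest = ground link → double-crank

double-crank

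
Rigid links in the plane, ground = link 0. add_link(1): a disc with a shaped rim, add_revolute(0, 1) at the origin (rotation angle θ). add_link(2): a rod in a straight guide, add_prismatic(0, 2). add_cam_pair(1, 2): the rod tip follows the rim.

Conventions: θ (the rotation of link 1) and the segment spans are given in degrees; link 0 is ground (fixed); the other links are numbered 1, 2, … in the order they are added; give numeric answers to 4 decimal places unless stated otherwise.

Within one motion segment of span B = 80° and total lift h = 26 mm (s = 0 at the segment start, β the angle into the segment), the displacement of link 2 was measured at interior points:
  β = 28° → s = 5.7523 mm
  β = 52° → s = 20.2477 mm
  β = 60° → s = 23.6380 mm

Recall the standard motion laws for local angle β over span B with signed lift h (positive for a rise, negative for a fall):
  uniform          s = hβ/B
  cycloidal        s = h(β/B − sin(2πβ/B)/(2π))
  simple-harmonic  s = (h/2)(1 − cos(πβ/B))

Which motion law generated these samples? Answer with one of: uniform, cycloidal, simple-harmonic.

candidates at β/B = r: uniform s = h·r (linear in β); cycloidal s = h·(r − sin(2πr)/(2π)); simple-harmonic s = (h/2)(1 − cos(πr))
β=28°: printed 5.7523 | uniform 9.1000, cycloidal 5.7523, simple-harmonic 7.0981
β=52°: printed 20.2477 | uniform 16.9000, cycloidal 20.2477, simple-harmonic 18.9019
β=60°: printed 23.6380 | uniform 19.5000, cycloidal 23.6380, simple-harmonic 22.1924
only one law matches every sample → cycloidal

cycloidal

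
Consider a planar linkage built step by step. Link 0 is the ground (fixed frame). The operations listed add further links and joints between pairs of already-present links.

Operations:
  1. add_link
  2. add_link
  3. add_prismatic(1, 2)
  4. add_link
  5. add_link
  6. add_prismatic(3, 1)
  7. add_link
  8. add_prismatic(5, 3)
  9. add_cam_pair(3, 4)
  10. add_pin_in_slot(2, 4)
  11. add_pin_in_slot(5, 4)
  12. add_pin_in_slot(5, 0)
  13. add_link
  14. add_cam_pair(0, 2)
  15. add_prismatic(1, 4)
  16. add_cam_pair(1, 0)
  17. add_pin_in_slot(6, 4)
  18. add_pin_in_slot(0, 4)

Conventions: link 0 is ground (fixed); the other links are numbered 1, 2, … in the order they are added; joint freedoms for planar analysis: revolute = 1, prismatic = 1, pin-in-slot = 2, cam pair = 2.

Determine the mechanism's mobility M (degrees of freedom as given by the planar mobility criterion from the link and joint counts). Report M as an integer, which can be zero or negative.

ground; <1,0,0>
#1 <2,0,0>
#2 <3,0,0>
P:1↔2 J1 <3,1,0>
#3 <4,1,0>
#4 <5,1,0>
P:3↔1 J1 <5,2,0>
#5 <6,2,0>
P:5↔3 J1 <6,3,0>
C:3↔4 J2 <6,3,1>
PS:2↔4 J2 <6,3,2>
PS:5↔4 J2 <6,3,3>
PS:5↔0 J2 <6,3,4>
#6 <7,3,4>
C:0↔2 J2 <7,3,5>
P:1↔4 J1 <7,4,5>
C:1↔0 J2 <7,4,6>
PS:6↔4 J2 <7,4,7>
PS:0↔4 J2 <7,4,8>
3×6 − 2×4 − 1×8 = 2

M = 2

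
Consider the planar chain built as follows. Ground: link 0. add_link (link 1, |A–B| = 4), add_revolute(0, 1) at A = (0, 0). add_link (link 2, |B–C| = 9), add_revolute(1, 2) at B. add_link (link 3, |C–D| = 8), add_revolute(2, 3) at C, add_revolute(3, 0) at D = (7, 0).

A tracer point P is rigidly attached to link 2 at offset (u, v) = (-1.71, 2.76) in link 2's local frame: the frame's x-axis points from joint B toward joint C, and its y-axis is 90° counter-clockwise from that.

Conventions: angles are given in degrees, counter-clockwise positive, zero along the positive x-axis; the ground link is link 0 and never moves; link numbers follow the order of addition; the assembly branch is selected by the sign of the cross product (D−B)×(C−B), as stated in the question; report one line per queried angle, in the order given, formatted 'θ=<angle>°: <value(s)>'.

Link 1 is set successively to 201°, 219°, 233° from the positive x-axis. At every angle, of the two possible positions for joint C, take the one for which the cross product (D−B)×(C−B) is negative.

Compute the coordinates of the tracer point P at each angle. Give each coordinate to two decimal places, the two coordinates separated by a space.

A=(0,0), D=(7.00,0)
θ=201°: B = A + 4.00·(cos201°, sin201°) = (-3.7343, -1.4335)
θ=201°: |BD| = 10.8296
θ=201°: circle(B,9.00) ∩ circle(D,8.00): a=6.1997, h=6.5241
θ=201°:   candidates: C₊=(1.5472,5.8538) cross=70.653; C₋=(3.2744,-7.0795) cross=-70.653
θ=201°:   branch - wants cross < 0 → take C=(3.2744,-7.0795) (cross=-70.653)
θ=201°: ex = (C−B)/|BC| = (0.7787,-0.6273); ey = (0.6273,0.7787)
θ=201°: P = B + -1.71·ex + 2.76·ey = (-3.3345,1.7886)
θ=219°: B = A + 4.00·(cos219°, sin219°) = (-3.1086, -2.5173)
θ=219°: |BD| = 10.4173
θ=219°: circle(B,9.00) ∩ circle(D,8.00): a=6.0246, h=6.6861
θ=219°:   candidates: C₊=(1.1218,5.4265) cross=69.651; C₋=(4.3531,-7.5494) cross=-69.651
θ=219°:   branch - wants cross < 0 → take C=(4.3531,-7.5494) (cross=-69.651)
θ=219°: ex = (C−B)/|BC| = (0.8291,-0.5591); ey = (0.5591,0.8291)
θ=219°: P = B + -1.71·ex + 2.76·ey = (-2.9831,0.7271)
θ=233°: B = A + 4.00·(cos233°, sin233°) = (-2.4073, -3.1945)
θ=233°: |BD| = 9.9349
θ=233°: circle(B,9.00) ∩ circle(D,8.00): a=5.8230, h=6.8624
θ=233°:   candidates: C₊=(0.8999,5.1758) cross=68.177; C₋=(5.3131,-7.8201) cross=-68.177
θ=233°:   branch - wants cross < 0 → take C=(5.3131,-7.8201) (cross=-68.177)
θ=233°: ex = (C−B)/|BC| = (0.8578,-0.5140); ey = (0.5140,0.8578)
θ=233°: P = B + -1.71·ex + 2.76·ey = (-2.4556,0.0519)

θ=201°: -3.33 1.79
θ=219°: -2.98 0.73
θ=233°: -2.46 0.05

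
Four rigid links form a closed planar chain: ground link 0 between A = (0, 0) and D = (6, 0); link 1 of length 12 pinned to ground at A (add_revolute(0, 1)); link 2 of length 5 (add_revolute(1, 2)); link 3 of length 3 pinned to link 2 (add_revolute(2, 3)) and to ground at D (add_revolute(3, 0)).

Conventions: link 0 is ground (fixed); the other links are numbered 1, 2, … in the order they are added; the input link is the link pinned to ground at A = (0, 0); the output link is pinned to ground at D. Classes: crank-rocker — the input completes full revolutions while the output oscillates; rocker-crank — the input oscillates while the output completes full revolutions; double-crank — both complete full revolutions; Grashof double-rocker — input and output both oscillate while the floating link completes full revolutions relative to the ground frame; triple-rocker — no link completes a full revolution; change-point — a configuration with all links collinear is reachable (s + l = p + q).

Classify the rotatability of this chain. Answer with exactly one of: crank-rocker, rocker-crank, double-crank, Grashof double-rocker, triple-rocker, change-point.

lengths: ground=6, input=12, coupler=5, output=3
sorted: s=3 (shortest), l=12 (longest), p+q=11
s + l = 15 vs p + q = 11
s + l > p + q → non-Grashof → no link fully rotates → triple-rocker

triple-rocker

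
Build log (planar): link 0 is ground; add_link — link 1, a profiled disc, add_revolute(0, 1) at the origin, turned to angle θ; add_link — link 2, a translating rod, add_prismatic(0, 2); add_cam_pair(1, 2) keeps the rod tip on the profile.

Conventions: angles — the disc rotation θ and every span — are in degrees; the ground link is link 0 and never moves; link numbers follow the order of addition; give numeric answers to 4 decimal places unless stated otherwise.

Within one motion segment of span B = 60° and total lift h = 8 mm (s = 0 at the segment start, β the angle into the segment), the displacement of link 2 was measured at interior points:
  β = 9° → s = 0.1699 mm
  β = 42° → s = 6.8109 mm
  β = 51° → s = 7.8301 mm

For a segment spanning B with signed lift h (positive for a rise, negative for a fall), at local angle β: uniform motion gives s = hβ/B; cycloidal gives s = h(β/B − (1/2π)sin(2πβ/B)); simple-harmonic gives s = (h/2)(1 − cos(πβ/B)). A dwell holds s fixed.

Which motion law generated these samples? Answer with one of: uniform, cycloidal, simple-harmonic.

candidates at β/B = r: uniform s = h·r (linear in β); cycloidal s = h·(r − sin(2πr)/(2π)); simple-harmonic s = (h/2)(1 − cos(πr))
β=9°: printed 0.1699 | uniform 1.2000, cycloidal 0.1699, simple-harmonic 0.4360
β=42°: printed 6.8109 | uniform 5.6000, cycloidal 6.8109, simple-harmonic 6.3511
β=51°: printed 7.8301 | uniform 6.8000, cycloidal 7.8301, simple-harmonic 7.5640
only one law matches every sample → cycloidal

cycloidal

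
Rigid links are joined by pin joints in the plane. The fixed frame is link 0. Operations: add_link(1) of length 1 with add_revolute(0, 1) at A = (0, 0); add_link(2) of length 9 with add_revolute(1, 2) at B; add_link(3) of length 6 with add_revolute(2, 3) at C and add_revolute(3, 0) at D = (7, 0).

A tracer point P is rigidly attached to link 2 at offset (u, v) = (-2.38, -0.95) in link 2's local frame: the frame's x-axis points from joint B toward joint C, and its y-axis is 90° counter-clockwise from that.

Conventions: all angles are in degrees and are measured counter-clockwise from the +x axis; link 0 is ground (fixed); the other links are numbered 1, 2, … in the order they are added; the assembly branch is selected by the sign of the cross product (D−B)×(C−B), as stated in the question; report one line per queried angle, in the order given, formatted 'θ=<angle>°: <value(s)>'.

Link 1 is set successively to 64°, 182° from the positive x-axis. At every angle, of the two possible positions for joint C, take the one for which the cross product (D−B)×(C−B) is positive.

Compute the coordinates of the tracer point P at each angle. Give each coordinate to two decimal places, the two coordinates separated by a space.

A=(0,0), D=(7.00,0)
θ=64°: B = A + 1.00·(cos64°, sin64°) = (0.4384, 0.8988)
θ=64°: |BD| = 6.6229
θ=64°: circle(B,9.00) ∩ circle(D,6.00): a=6.7088, h=5.9994
θ=64°:   candidates: C₊=(7.8992,5.9322) cross=39.733; C₋=(6.2709,-5.9555) cross=-39.733
θ=64°:   branch + wants cross > 0 → take C=(7.8992,5.9322) (cross=39.733)
θ=64°: ex = (C−B)/|BC| = (0.8290,0.5593); ey = (-0.5593,0.8290)
θ=64°: P = B + -2.38·ex + -0.95·ey = (-1.0033,-1.2198)
θ=182°: B = A + 1.00·(cos182°, sin182°) = (-0.9994, -0.0349)
θ=182°: |BD| = 7.9995
θ=182°: circle(B,9.00) ∩ circle(D,6.00): a=6.8124, h=5.8814
θ=182°:   candidates: C₊=(5.7873,5.8762) cross=47.048; C₋=(5.8386,-5.8865) cross=-47.048
θ=182°:   branch + wants cross > 0 → take C=(5.7873,5.8762) (cross=47.048)
θ=182°: ex = (C−B)/|BC| = (0.7541,0.6568); ey = (-0.6568,0.7541)
θ=182°: P = B + -2.38·ex + -0.95·ey = (-2.1701,-2.3144)

θ=64°: -1.00 -1.22
θ=182°: -2.17 -2.31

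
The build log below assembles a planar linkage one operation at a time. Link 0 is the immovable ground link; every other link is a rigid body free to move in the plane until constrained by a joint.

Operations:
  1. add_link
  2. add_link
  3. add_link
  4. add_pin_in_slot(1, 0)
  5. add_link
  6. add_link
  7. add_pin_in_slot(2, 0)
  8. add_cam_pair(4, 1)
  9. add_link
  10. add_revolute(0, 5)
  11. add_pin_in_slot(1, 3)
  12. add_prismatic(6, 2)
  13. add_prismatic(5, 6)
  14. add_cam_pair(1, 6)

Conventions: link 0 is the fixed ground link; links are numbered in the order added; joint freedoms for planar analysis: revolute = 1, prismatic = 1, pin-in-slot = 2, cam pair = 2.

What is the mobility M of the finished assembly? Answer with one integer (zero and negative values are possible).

(L,J1,J2)=(1,0,0); link0 fixed
link1: (2,0,0)
link2: (3,0,0)
link3: (4,0,0)
PS 1-0 [J2]: (4,0,1)
link4: (5,0,1)
link5: (6,0,1)
PS 2-0 [J2]: (6,0,2)
C 4-1 [J2]: (6,0,3)
link6: (7,0,3)
R 0-5 [J1]: (7,1,3)
PS 1-3 [J2]: (7,1,4)
P 6-2 [J1]: (7,2,4)
P 5-6 [J1]: (7,3,4)
C 1-6 [J2]: (7,3,5)
Grübler: 3·6 − 2·3 − 5 = 7

M = 7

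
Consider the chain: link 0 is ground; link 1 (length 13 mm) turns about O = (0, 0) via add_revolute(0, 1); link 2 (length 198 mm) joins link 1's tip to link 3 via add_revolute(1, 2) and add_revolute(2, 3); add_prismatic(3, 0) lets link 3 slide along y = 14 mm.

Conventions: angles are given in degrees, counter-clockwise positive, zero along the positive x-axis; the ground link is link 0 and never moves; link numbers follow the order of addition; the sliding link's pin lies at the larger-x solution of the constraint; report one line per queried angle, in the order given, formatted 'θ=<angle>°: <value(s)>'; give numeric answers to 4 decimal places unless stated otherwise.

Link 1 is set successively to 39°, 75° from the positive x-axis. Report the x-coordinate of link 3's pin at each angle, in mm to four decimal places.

geometry: r = 13 mm, L = 198 mm, e = 14 mm
θ=39°: crank pin P = (r cos θ, r sin θ) = (10.102897, 8.181165)
θ=39°: h = r sin θ − e = 8.181165 − 14 = -5.818835
θ=39°: x = r cos θ + √(L² − h²) = 10.102897 + 197.914479 = 208.017377
θ=75°: crank pin P = (r cos θ, r sin θ) = (3.364648, 12.557036)
θ=75°: h = r sin θ − e = 12.557036 − 14 = -1.442964
θ=75°: x = r cos θ + √(L² − h²) = 3.364648 + 197.994742 = 201.359390

θ=39°: 208.0174
θ=75°: 201.3594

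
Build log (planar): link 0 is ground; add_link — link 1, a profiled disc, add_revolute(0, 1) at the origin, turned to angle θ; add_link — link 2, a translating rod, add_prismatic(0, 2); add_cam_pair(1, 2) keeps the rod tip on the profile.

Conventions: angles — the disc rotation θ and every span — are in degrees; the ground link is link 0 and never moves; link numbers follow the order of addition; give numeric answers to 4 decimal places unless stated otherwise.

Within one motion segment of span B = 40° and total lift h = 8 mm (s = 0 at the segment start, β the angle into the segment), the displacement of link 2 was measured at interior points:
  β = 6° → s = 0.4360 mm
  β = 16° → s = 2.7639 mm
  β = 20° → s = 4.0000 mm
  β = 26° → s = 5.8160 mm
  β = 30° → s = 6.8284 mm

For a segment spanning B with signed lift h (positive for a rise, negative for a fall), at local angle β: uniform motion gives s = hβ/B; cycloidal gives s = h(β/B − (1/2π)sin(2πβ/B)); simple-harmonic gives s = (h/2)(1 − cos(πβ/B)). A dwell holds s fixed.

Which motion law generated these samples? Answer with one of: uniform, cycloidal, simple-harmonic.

candidates at β/B = r: uniform s = h·r (linear in β); cycloidal s = h·(r − sin(2πr)/(2π)); simple-harmonic s = (h/2)(1 − cos(πr))
β=6°: printed 0.4360 | uniform 1.2000, cycloidal 0.1699, simple-harmonic 0.4360
β=16°: printed 2.7639 | uniform 3.2000, cycloidal 2.4516, simple-harmonic 2.7639
β=20°: printed 4.0000 | uniform 4.0000, cycloidal 4.0000, simple-harmonic 4.0000
β=26°: printed 5.8160 | uniform 5.2000, cycloidal 6.2301, simple-harmonic 5.8160
β=30°: printed 6.8284 | uniform 6.0000, cycloidal 7.2732, simple-harmonic 6.8284
only one law matches every sample → simple-harmonic

simple-harmonic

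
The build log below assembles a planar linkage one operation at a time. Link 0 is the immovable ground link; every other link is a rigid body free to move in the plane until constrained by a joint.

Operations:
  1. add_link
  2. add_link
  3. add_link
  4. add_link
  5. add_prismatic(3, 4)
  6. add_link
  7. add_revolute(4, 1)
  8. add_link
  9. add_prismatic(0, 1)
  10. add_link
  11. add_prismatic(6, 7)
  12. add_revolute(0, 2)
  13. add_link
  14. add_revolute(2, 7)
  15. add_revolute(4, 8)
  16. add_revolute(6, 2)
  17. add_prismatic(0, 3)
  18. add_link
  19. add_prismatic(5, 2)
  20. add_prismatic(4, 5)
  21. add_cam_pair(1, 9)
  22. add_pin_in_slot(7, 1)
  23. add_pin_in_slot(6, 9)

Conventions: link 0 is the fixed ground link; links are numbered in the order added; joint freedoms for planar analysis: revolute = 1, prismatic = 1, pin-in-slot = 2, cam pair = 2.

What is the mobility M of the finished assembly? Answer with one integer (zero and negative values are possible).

link 0 = ground. State L|J1|J2 = 1|0|0
+link1  2|0|0
+link2  3|0|0
+link3  4|0|0
+link4  5|0|0
P(3,4) f=1→J1  5|1|0
+link5  6|1|0
R(4,1) f=1→J1  6|2|0
+link6  7|2|0
P(0,1) f=1→J1  7|3|0
+link7  8|3|0
P(6,7) f=1→J1  8|4|0
R(0,2) f=1→J1  8|5|0
+link8  9|5|0
R(2,7) f=1→J1  9|6|0
R(4,8) f=1→J1  9|7|0
R(6,2) f=1→J1  9|8|0
P(0,3) f=1→J1  9|9|0
+link9  10|9|0
P(5,2) f=1→J1  10|10|0
P(4,5) f=1→J1  10|11|0
C(1,9) f=2→J2  10|11|1
PS(7,1) f=2→J2  10|11|2
PS(6,9) f=2→J2  10|11|3
M = 3(10−1)−2·11−3 = 27−22−3 = 2

M = 2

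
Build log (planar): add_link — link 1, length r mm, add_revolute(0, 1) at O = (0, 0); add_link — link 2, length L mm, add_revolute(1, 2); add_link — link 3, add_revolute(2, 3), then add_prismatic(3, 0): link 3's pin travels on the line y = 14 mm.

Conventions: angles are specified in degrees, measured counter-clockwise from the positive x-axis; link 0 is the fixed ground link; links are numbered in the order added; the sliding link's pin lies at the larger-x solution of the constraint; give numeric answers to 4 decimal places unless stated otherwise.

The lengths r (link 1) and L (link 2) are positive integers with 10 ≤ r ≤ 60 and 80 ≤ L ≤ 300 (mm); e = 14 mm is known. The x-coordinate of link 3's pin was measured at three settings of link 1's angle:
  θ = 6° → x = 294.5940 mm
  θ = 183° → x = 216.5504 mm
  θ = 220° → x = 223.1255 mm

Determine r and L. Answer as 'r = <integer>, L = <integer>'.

constraint per measurement: (x − r cos θ)² + (r sin θ − e)² = L²
subtracting the θ₁ and θ₂ equations cancels the r² and L² terms:
r = (x₁² − x₂²) / (2[(x₁cos θ₁ + e sin θ₁) − (x₂cos θ₂ + e sin θ₂)]) = 39.0000 → r = 39
L² = (x₁ − r cos θ₁)² + (r sin θ₁ − e)² = 65536.0255 → L = 256.0000 → L = 256
check at θ₃=220°: x = 223.1255 (printed 223.1255) ✓

r = 39, L = 256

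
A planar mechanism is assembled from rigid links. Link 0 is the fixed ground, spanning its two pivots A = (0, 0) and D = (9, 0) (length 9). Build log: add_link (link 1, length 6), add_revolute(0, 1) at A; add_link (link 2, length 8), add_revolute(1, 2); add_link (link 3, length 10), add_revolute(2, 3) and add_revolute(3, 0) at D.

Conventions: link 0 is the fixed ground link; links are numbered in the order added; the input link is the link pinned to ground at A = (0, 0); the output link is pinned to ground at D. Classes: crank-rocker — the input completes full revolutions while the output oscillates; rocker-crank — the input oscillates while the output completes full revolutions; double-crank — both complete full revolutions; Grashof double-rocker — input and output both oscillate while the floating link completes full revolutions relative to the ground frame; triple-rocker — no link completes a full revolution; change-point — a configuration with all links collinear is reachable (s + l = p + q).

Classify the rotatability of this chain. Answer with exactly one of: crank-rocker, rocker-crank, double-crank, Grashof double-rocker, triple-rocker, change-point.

lengths: ground=9, input=6, coupler=8, output=10
sorted: s=6 (shortest), l=10 (longest), p+q=17
s + l = 16 vs p + q = 17
s + l < p + q (Grashof) with shortest = input link → crank-rocker

crank-rocker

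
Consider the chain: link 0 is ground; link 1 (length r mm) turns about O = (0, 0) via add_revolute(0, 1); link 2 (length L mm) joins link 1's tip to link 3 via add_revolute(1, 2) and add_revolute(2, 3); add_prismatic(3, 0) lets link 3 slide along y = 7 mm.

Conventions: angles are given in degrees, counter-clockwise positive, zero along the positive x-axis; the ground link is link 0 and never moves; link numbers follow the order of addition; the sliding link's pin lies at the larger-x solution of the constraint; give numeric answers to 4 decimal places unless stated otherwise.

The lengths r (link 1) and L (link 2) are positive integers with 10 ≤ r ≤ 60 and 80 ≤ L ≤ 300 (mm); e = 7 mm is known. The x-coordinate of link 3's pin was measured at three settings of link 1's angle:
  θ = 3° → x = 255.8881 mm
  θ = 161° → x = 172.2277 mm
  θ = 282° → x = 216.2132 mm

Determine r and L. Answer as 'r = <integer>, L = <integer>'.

constraint per measurement: (x − r cos θ)² + (r sin θ − e)² = L²
subtracting the θ₁ and θ₂ equations cancels the r² and L² terms:
r = (x₁² − x₂²) / (2[(x₁cos θ₁ + e sin θ₁) − (x₂cos θ₂ + e sin θ₂)]) = 43.0000 → r = 43
L² = (x₁ − r cos θ₁)² + (r sin θ₁ − e)² = 45368.9959 → L = 213.0000 → L = 213
check at θ₃=282°: x = 216.2132 (printed 216.2132) ✓

r = 43, L = 213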